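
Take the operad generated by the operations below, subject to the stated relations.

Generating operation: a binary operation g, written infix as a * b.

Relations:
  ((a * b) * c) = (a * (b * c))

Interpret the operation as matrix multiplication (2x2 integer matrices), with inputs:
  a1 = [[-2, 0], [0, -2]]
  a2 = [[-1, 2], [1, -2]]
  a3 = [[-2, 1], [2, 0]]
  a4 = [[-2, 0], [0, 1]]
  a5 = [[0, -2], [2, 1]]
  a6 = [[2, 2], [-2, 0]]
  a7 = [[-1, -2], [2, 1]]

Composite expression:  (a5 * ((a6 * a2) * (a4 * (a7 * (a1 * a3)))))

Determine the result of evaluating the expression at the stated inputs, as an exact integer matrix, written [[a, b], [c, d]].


[[64, -16], [-32, 8]]

(a6 * a2) = [[0, 0], [2, -4]]
(a1 * a3) = [[4, -2], [-4, 0]]
(a7 * (a1 * a3)) = [[4, 2], [4, -4]]
(a4 * (a7 * (a1 * a3))) = [[-8, -4], [4, -4]]
((a6 * a2) * (a4 * (a7 * (a1 * a3)))) = [[0, 0], [-32, 8]]
(a5 * ((a6 * a2) * (a4 * (a7 * (a1 * a3))))) = [[64, -16], [-32, 8]]


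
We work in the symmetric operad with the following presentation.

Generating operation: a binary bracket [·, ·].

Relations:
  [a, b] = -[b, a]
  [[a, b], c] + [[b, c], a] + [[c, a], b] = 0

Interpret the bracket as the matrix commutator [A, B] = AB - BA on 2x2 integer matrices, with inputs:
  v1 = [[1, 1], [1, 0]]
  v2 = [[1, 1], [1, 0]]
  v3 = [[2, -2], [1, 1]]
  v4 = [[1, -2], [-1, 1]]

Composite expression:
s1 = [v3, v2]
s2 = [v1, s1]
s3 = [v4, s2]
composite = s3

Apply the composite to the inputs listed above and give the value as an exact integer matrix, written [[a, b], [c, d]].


[[21, -12], [6, -21]]

[v3, v2] = [[-3, 3], [0, 3]]
[v1, [v3, v2]] = [[-3, 9], [-6, 3]]
[v4, [v1, [v3, v2]]] = [[21, -12], [6, -21]]


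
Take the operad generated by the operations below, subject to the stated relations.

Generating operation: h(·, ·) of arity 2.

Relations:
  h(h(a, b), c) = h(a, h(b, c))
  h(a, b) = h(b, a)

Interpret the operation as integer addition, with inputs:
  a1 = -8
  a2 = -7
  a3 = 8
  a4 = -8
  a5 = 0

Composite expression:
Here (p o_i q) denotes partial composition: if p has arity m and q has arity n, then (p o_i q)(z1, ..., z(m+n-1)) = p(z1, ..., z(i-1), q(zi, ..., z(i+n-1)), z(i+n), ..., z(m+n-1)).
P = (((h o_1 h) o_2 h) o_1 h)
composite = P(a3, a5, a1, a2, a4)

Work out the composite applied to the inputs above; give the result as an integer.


-15


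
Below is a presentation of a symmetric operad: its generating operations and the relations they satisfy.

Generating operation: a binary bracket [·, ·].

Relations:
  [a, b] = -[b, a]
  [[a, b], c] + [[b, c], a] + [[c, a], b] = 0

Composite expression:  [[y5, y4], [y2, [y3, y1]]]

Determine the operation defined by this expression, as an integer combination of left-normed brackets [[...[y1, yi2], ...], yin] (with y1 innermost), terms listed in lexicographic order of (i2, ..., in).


[[[[y1, y3], y2], y4], y5] - [[[[y1, y3], y2], y5], y4]

A multilinear Lie element is pinned by y1-initial words (y1 innermost).
Composite bracket: [[y5, y4], [y2, [y3, y1]]]
Expanding via [a, b] = ab - ba: 16 signed words (2^4 = 16).
Coefficients come from the y1-initial words:
  y1y3y2y4y5 appears with sign +1, giving the term +[[[[y1, y3], y2], y4], y5]
  y1y3y2y5y4 appears with sign -1, giving the term -[[[[y1, y3], y2], y5], y4]


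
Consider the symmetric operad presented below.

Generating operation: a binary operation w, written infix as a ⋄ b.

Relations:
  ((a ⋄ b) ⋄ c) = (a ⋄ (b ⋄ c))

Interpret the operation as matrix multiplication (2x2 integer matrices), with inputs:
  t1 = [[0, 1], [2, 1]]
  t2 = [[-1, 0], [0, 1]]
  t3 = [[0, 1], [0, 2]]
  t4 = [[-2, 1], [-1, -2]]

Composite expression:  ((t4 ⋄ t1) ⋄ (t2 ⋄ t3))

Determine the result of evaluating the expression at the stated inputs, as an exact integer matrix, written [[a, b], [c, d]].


[[0, -4], [0, -2]]

(t4 ⋄ t1) = [[2, -1], [-4, -3]]
(t2 ⋄ t3) = [[0, -1], [0, 2]]
((t4 ⋄ t1) ⋄ (t2 ⋄ t3)) = [[0, -4], [0, -2]]


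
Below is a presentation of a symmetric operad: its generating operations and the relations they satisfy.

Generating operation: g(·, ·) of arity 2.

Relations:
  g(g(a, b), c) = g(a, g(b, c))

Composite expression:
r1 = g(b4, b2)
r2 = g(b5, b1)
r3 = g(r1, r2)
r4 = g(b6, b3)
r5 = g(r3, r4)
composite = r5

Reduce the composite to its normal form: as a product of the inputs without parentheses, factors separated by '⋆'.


All parenthesizations of g agree; list the b-inputs left to right.
g(b4, b2) reduces to b4 ⋆ b2
g(b5, b1) reduces to b5 ⋆ b1
g(g(b4, b2), g(b5, b1)) reduces to b4 ⋆ b2 ⋆ b5 ⋆ b1
g(b6, b3) reduces to b6 ⋆ b3
g(g(g(b4, b2), g(b5, b1)), g(b6, b3)) reduces to b4 ⋆ b2 ⋆ b5 ⋆ b1 ⋆ b6 ⋆ b3

b4 ⋆ b2 ⋆ b5 ⋆ b1 ⋆ b6 ⋆ b3


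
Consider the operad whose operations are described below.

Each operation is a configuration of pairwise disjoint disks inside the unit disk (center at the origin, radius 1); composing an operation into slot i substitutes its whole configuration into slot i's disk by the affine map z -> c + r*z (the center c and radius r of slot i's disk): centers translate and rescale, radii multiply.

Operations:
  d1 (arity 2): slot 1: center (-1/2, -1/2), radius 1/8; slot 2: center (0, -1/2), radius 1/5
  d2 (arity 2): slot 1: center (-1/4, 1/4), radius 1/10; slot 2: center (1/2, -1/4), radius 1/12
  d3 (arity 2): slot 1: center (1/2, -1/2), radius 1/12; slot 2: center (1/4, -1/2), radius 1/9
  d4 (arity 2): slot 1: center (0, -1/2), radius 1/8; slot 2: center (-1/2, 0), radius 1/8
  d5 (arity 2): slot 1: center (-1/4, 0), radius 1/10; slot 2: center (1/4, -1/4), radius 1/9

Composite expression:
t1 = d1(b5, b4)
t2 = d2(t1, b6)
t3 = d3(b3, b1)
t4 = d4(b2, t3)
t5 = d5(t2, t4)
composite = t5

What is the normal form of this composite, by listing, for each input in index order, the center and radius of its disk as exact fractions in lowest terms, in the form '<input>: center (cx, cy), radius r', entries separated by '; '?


Only the slot chain above each b matters under d5; compose those maps.
tracing b5 down its 3-map path: center (-7/25, 1/50), radius 1/800
tracing b4 down its 3-map path: center (-11/40, 1/50), radius 1/500
tracing b6 down its 2-map path: center (-1/5, -1/40), radius 1/120
tracing b2 down its 2-map path: center (1/4, -11/36), radius 1/72
tracing b3 down its 3-map path: center (29/144, -37/144), radius 1/864
tracing b1 down its 3-map path: center (19/96, -37/144), radius 1/648

b1: center (19/96, -37/144), radius 1/648; b2: center (1/4, -11/36), radius 1/72; b3: center (29/144, -37/144), radius 1/864; b4: center (-11/40, 1/50), radius 1/500; b5: center (-7/25, 1/50), radius 1/800; b6: center (-1/5, -1/40), radius 1/120


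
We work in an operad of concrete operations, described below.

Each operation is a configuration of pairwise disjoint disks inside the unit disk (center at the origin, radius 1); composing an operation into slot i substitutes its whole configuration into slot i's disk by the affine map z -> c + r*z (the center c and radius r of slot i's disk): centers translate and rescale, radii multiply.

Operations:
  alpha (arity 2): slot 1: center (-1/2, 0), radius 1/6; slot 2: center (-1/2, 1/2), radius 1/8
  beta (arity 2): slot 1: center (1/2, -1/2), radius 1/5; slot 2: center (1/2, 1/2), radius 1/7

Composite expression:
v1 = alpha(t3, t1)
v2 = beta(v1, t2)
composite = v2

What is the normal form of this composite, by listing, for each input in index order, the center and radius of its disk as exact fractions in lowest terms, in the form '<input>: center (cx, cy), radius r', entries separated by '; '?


Nesting under beta composes maps z -> c + r*z down each t-path.
t3 passes through 2 substitutions, ending at center (2/5, -1/2), radius 1/30
t1 passes through 2 substitutions, ending at center (2/5, -2/5), radius 1/40
t2 passes through 1 substitution, ending at center (1/2, 1/2), radius 1/7

t1: center (2/5, -2/5), radius 1/40; t2: center (1/2, 1/2), radius 1/7; t3: center (2/5, -1/2), radius 1/30


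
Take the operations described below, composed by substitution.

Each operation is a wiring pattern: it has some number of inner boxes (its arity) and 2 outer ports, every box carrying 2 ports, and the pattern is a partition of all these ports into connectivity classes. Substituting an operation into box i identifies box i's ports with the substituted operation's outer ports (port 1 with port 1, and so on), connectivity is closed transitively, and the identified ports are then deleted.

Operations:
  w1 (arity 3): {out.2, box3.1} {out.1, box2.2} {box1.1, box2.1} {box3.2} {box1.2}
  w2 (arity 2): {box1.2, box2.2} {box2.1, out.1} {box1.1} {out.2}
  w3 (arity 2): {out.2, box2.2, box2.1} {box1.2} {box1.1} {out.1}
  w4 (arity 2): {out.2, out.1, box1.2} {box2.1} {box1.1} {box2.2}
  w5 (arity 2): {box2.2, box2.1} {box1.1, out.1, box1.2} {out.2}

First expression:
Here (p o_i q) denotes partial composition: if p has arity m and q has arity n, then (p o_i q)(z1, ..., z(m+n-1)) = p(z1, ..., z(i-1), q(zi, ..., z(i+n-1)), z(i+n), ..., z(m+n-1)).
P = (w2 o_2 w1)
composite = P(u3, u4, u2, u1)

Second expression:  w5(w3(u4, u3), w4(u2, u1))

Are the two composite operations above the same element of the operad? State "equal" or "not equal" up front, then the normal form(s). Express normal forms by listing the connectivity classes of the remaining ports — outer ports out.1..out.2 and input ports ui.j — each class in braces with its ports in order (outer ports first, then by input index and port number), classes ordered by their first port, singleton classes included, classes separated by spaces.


not equal; first: {out.1, u2.2} {out.2} {u1.1, u3.2} {u1.2} {u2.1, u4.1} {u3.1} {u4.2}; second: {out.1, u3.1, u3.2} {out.2} {u1.1} {u1.2} {u2.1} {u2.2} {u4.1} {u4.2}

Reducing the first expression gives {out.1, u2.2} {out.2} {u1.1, u3.2} {u1.2} {u2.1, u4.1} {u3.1} {u4.2}
Reducing the second expression gives {out.1, u3.1, u3.2} {out.2} {u1.1} {u1.2} {u2.1} {u2.2} {u4.1} {u4.2}
Different reductions; not equal.


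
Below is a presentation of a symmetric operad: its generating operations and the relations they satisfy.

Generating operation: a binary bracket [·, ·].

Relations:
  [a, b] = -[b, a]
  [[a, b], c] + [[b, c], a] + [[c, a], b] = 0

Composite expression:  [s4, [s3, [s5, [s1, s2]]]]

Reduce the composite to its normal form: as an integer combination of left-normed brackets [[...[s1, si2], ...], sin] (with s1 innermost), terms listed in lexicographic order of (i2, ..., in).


Antisymmetry and Jacobi reduce to s1-anchored left-normed brackets.
Composite bracket: [s4, [s3, [s5, [s1, s2]]]]
Full expansion: 16 signed words from ab - ba (2^4 = 16).
Keep just the words that open with s1:
  s1s2s5s3s4 (sign -1) contributes -[[[[s1, s2], s5], s3], s4]

-[[[[s1, s2], s5], s3], s4]


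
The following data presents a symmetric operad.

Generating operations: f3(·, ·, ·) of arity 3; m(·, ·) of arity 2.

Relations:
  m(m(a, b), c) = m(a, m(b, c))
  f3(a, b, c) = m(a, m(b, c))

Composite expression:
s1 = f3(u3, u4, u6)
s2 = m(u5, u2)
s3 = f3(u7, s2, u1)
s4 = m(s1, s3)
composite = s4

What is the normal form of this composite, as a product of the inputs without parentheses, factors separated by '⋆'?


Under associativity of m, the answer is the u's in reading order.
f3(u3, u4, u6) collapses to u3 ⋆ u4 ⋆ u6
m(u5, u2) collapses to u5 ⋆ u2
f3(u7, m(u5, u2), u1) collapses to u7 ⋆ u5 ⋆ u2 ⋆ u1
m(f3(u3, u4, u6), f3(u7, m(u5, u2), u1)) collapses to u3 ⋆ u4 ⋆ u6 ⋆ u7 ⋆ u5 ⋆ u2 ⋆ u1

u3 ⋆ u4 ⋆ u6 ⋆ u7 ⋆ u5 ⋆ u2 ⋆ u1


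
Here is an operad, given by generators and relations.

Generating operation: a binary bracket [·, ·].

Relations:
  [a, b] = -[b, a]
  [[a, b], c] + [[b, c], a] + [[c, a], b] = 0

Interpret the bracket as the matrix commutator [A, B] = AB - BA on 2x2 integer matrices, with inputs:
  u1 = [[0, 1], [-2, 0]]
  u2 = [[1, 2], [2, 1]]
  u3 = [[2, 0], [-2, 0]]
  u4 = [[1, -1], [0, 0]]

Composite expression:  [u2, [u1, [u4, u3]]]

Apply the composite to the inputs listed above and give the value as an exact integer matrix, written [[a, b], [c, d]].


[[-8, -24], [24, 8]]

[u4, u3] = [[2, 2], [2, -2]]
[u1, [u4, u3]] = [[6, -4], [-8, -6]]
[u2, [u1, [u4, u3]]] = [[-8, -24], [24, 8]]


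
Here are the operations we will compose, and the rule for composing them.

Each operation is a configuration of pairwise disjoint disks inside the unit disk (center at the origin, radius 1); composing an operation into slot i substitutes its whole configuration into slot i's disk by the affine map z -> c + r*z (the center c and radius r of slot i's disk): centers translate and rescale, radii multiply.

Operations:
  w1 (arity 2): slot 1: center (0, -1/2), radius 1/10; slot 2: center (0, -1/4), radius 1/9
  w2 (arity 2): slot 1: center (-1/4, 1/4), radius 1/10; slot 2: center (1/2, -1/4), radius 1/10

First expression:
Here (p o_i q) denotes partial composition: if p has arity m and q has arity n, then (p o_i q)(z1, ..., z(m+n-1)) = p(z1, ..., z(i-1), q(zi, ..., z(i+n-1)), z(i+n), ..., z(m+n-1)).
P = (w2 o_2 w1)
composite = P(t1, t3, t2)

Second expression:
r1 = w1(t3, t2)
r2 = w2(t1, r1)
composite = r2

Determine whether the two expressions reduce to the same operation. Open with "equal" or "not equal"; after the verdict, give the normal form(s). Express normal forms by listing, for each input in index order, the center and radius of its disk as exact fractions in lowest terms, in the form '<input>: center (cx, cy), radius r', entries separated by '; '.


equal; both compose to t1: center (-1/4, 1/4), radius 1/10; t2: center (1/2, -11/40), radius 1/90; t3: center (1/2, -3/10), radius 1/100


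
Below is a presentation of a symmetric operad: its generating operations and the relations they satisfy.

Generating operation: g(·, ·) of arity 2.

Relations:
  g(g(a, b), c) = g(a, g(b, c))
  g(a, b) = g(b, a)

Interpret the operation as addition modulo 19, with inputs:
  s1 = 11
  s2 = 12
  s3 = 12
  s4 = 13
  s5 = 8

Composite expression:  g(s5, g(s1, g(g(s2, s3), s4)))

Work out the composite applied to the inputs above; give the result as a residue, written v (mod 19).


18 (mod 19)

g(s2, s3) = 5
g(g(s2, s3), s4) = 18
g(s1, g(g(s2, s3), s4)) = 10
g(s5, g(s1, g(g(s2, s3), s4))) = 18


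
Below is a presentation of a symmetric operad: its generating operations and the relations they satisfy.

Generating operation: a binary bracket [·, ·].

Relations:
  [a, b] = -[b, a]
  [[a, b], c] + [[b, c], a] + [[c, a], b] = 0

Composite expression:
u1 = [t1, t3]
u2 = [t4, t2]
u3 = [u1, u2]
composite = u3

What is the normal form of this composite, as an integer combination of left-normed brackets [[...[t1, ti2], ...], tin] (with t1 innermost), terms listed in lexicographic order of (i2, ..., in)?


-[[[t1, t3], t2], t4] + [[[t1, t3], t4], t2]

Expand each bracket as ab - ba; the t1-initial words give the coefficients.
Composite bracket: [[t1, t3], [t4, t2]]
Applying ab - ba throughout gives 8 signed words (2^3 = 8).
Only words starting with t1 matter:
  the word t1t3t2t4 carries sign -1 and contributes -[[[t1, t3], t2], t4]
  the word t1t3t4t2 carries sign +1 and contributes +[[[t1, t3], t4], t2]


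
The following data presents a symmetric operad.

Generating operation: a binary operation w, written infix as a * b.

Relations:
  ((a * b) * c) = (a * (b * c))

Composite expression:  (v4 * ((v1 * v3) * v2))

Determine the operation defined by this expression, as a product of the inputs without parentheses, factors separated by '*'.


v4 * v1 * v3 * v2


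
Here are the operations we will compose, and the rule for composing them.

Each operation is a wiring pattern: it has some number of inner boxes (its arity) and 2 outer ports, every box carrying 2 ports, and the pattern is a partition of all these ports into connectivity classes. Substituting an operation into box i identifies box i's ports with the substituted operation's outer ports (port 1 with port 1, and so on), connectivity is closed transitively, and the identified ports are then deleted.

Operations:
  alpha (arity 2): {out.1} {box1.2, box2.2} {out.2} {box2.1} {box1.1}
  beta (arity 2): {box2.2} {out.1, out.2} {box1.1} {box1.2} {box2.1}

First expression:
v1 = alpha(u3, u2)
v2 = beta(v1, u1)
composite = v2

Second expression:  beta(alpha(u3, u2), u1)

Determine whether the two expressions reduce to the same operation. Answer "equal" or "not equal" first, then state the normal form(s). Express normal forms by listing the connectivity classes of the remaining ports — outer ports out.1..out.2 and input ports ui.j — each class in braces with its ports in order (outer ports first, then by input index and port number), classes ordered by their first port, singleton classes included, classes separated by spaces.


The first expression, normalized: {out.1, out.2} {u1.1} {u1.2} {u2.1} {u2.2, u3.2} {u3.1}
The second expression, normalized: {out.1, out.2} {u1.1} {u1.2} {u2.1} {u2.2, u3.2} {u3.1}
Same normal form: equal.

equal — both sides give {out.1, out.2} {u1.1} {u1.2} {u2.1} {u2.2, u3.2} {u3.1}


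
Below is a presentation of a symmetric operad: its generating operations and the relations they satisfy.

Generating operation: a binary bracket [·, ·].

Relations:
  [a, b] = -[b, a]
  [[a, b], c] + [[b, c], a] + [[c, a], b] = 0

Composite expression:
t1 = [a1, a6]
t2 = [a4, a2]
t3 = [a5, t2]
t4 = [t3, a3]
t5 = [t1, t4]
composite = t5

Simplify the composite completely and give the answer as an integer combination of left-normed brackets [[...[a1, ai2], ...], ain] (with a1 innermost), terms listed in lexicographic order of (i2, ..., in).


[[[[[a1, a6], a2], a4], a5], a3] - [[[[[a1, a6], a3], a2], a4], a5] + [[[[[a1, a6], a3], a4], a2], a5] + [[[[[a1, a6], a3], a5], a2], a4] - [[[[[a1, a6], a3], a5], a4], a2] - [[[[[a1, a6], a4], a2], a5], a3] - [[[[[a1, a6], a5], a2], a4], a3] + [[[[[a1, a6], a5], a4], a2], a3]

Left-normed coefficients sit on the a1-initial expansion words.
Composite bracket: [[a1, a6], [[a5, [a4, a2]], a3]]
Full expansion: 32 signed words from ab - ba (2^5 = 32).
Coefficients come from the a1-initial words:
  sign of a1a6a2a4a5a3 is +1, so it contributes +[[[[[a1, a6], a2], a4], a5], a3]
  sign of a1a6a3a2a4a5 is -1, so it contributes -[[[[[a1, a6], a3], a2], a4], a5]
  sign of a1a6a3a4a2a5 is +1, so it contributes +[[[[[a1, a6], a3], a4], a2], a5]
  sign of a1a6a3a5a2a4 is +1, so it contributes +[[[[[a1, a6], a3], a5], a2], a4]
  sign of a1a6a3a5a4a2 is -1, so it contributes -[[[[[a1, a6], a3], a5], a4], a2]
  sign of a1a6a4a2a5a3 is -1, so it contributes -[[[[[a1, a6], a4], a2], a5], a3]
  sign of a1a6a5a2a4a3 is -1, so it contributes -[[[[[a1, a6], a5], a2], a4], a3]
  sign of a1a6a5a4a2a3 is +1, so it contributes +[[[[[a1, a6], a5], a4], a2], a3]


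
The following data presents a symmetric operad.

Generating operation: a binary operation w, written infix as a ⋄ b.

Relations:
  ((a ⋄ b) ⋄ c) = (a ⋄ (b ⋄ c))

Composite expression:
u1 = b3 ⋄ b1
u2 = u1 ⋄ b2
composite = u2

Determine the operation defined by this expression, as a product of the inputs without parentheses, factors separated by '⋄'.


b3 ⋄ b1 ⋄ b2


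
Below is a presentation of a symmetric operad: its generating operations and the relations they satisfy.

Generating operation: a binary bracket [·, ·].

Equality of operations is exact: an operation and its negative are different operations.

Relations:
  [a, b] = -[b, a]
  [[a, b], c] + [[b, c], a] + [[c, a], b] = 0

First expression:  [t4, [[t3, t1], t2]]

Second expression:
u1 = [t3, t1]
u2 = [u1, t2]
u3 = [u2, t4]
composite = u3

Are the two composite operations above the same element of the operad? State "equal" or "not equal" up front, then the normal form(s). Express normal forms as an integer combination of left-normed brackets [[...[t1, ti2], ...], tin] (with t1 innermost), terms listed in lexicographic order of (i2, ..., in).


not equal; first: [[[t1, t3], t2], t4]; second: -[[[t1, t3], t2], t4]

Normal form of the first expression: [[[t1, t3], t2], t4]
Normal form of the second expression: -[[[t1, t3], t2], t4]
Distinct normal forms: not equal.


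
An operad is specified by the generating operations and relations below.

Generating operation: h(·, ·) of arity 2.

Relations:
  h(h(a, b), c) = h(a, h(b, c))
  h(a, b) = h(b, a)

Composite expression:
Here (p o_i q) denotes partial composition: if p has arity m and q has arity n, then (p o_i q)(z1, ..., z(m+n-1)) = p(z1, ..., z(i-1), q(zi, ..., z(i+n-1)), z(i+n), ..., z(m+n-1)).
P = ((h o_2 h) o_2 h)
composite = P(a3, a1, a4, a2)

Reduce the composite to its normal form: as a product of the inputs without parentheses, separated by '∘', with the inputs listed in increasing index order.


a1 ∘ a2 ∘ a3 ∘ a4


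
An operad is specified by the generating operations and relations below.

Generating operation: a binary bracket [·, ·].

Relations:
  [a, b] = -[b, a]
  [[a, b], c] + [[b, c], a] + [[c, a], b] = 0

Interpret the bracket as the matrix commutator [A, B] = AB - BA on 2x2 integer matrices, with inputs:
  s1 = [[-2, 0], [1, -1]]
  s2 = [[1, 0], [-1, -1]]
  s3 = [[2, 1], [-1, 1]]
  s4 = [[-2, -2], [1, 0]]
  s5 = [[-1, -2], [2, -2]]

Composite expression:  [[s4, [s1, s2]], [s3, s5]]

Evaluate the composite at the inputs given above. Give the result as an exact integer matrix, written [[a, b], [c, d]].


[[6, 12], [-12, -6]]


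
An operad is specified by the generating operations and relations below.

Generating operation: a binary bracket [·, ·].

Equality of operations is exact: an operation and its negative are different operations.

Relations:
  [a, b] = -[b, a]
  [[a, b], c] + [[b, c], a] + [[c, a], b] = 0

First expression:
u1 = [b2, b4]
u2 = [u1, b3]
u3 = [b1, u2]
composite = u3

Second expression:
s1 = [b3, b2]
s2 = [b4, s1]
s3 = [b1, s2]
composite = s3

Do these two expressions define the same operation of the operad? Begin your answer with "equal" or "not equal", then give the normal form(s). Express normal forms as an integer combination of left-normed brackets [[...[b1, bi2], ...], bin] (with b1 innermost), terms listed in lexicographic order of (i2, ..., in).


not equal; first: [[[b1, b2], b4], b3] - [[[b1, b3], b2], b4] + [[[b1, b3], b4], b2] - [[[b1, b4], b2], b3]; second: [[[b1, b2], b3], b4] - [[[b1, b3], b2], b4] - [[[b1, b4], b2], b3] + [[[b1, b4], b3], b2]

The first composite normalizes to [[[b1, b2], b4], b3] - [[[b1, b3], b2], b4] + [[[b1, b3], b4], b2] - [[[b1, b4], b2], b3]
The second composite normalizes to [[[b1, b2], b3], b4] - [[[b1, b3], b2], b4] - [[[b1, b4], b2], b3] + [[[b1, b4], b3], b2]
No match — not equal.


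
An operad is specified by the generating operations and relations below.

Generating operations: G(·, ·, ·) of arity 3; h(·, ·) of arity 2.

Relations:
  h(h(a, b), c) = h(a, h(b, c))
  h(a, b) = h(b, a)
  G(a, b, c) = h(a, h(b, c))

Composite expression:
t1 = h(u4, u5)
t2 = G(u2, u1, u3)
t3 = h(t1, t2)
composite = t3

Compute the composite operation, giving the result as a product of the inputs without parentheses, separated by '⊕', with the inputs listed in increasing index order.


u1 ⊕ u2 ⊕ u3 ⊕ u4 ⊕ u5


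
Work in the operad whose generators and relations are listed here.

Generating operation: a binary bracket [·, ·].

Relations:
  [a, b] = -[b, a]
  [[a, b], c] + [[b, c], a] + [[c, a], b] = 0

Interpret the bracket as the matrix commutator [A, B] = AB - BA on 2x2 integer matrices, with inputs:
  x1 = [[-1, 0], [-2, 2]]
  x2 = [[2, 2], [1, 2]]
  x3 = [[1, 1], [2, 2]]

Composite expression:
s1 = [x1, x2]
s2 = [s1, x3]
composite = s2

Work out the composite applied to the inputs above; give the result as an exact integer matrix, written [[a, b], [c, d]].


[[-15, 2], [-19, 15]]

[x1, x2] = [[4, -6], [3, -4]]
[[x1, x2], x3] = [[-15, 2], [-19, 15]]


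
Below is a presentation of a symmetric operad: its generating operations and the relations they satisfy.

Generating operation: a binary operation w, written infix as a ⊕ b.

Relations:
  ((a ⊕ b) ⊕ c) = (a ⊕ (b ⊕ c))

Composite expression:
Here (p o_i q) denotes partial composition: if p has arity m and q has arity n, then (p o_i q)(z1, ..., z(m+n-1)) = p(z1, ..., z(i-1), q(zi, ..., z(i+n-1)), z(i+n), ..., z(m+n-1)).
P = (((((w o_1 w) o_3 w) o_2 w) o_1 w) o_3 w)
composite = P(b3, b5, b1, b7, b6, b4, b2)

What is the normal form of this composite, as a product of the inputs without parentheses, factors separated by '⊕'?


b3 ⊕ b5 ⊕ b1 ⊕ b7 ⊕ b6 ⊕ b4 ⊕ b2

All parenthesizations of w agree; list the b-inputs left to right.
(b3 ⊕ b5) linearizes to b3 ⊕ b5
(b1 ⊕ b7) linearizes to b1 ⊕ b7
((b1 ⊕ b7) ⊕ b6) linearizes to b1 ⊕ b7 ⊕ b6
((b3 ⊕ b5) ⊕ ((b1 ⊕ b7) ⊕ b6)) linearizes to b3 ⊕ b5 ⊕ b1 ⊕ b7 ⊕ b6
(b4 ⊕ b2) linearizes to b4 ⊕ b2
(((b3 ⊕ b5) ⊕ ((b1 ⊕ b7) ⊕ b6)) ⊕ (b4 ⊕ b2)) linearizes to b3 ⊕ b5 ⊕ b1 ⊕ b7 ⊕ b6 ⊕ b4 ⊕ b2


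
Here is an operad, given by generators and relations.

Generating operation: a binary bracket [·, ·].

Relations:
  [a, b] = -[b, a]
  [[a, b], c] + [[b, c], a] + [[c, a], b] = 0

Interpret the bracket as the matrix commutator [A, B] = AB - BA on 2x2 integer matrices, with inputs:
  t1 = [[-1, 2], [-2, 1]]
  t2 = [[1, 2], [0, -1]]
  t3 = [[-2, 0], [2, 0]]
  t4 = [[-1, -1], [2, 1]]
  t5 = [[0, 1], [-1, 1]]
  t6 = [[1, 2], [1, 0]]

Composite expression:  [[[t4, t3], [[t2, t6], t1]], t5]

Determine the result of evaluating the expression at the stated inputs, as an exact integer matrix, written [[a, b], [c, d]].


[[0, -96], [-96, 0]]

[t4, t3] = [[-2, -2], [0, 2]]
[t2, t6] = [[2, 2], [-2, -2]]
[[t2, t6], t1] = [[0, 12], [12, 0]]
[[t4, t3], [[t2, t6], t1]] = [[-24, -48], [48, 24]]
[[[t4, t3], [[t2, t6], t1]], t5] = [[0, -96], [-96, 0]]


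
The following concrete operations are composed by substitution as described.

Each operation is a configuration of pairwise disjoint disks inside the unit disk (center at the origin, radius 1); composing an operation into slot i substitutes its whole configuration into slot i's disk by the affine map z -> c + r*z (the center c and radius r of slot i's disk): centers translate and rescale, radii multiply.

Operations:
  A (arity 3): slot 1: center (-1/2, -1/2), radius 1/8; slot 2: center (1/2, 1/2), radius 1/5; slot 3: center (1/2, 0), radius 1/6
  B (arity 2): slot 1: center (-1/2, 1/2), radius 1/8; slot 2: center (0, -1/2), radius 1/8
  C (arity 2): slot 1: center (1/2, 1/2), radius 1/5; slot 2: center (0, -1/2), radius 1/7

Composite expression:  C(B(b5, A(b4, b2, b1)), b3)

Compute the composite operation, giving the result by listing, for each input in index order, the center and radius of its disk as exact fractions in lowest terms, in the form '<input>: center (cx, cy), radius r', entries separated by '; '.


b1: center (41/80, 2/5), radius 1/240; b2: center (41/80, 33/80), radius 1/200; b3: center (0, -1/2), radius 1/7; b4: center (39/80, 31/80), radius 1/320; b5: center (2/5, 3/5), radius 1/40


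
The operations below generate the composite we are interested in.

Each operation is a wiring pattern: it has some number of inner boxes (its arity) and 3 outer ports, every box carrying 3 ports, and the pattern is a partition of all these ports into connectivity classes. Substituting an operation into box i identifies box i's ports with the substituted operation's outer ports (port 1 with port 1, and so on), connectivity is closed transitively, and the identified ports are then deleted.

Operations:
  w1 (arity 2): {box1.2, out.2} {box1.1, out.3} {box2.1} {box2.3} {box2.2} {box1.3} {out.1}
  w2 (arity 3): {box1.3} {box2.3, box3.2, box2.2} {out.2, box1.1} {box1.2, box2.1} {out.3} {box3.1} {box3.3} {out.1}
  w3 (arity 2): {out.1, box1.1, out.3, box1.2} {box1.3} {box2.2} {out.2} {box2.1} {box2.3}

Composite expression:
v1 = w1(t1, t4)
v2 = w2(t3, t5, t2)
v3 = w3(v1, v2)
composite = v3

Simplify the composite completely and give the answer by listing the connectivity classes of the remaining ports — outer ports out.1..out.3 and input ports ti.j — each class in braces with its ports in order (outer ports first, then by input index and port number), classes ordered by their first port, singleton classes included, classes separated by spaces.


{out.1, out.3, t1.2} {out.2} {t1.1} {t1.3} {t2.1} {t2.2, t5.2, t5.3} {t2.3} {t3.1} {t3.2, t5.1} {t3.3} {t4.1} {t4.2} {t4.3}

Reachability decides: close wires over w3-identified ports.
after w1, the pattern on (t1, t4) reads {out.1} {out.2, t1.2} {out.3, t1.1} {t1.3} {t4.1} {t4.2} {t4.3} (out.j = its outer ports)
after w2, the pattern on (t3, t5, t2) reads {out.1} {out.2, t3.1} {out.3} {t2.1} {t2.2, t5.2, t5.3} {t2.3} {t3.2, t5.1} {t3.3} (out.j = its outer ports)
after w3, the pattern on (t1, t4, t3, t5, t2) reads {out.1, out.3, t1.2} {out.2} {t1.1} {t1.3} {t2.1} {t2.2, t5.2, t5.3} {t2.3} {t3.1} {t3.2, t5.1} {t3.3} {t4.1} {t4.2} {t4.3} (out.j = its outer ports)


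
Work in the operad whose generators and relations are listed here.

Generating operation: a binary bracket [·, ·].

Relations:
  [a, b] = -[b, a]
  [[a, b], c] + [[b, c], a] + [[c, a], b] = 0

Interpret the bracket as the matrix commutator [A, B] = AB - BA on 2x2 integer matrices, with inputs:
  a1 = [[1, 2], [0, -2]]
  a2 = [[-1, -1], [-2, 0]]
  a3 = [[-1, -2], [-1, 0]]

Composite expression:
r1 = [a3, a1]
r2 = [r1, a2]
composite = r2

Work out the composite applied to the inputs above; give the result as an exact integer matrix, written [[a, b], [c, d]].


[[-11, 0], [11, 11]]

[a3, a1] = [[2, 4], [-3, -2]]
[[a3, a1], a2] = [[-11, 0], [11, 11]]


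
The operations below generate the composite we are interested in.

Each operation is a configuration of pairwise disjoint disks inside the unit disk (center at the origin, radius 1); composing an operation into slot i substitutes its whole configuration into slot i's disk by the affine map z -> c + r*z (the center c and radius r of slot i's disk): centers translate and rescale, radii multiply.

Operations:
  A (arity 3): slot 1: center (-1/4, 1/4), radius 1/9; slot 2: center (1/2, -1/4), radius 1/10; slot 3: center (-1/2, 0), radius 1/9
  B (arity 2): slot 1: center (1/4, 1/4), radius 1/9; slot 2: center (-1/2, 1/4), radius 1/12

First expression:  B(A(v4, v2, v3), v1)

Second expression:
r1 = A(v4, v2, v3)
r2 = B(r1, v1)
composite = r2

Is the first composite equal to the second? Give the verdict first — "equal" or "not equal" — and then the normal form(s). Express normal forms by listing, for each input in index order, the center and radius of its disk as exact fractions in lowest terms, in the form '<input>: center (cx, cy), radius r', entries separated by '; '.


equal; both compose to v1: center (-1/2, 1/4), radius 1/12; v2: center (11/36, 2/9), radius 1/90; v3: center (7/36, 1/4), radius 1/81; v4: center (2/9, 5/18), radius 1/81

Normal form of the first expression: v1: center (-1/2, 1/4), radius 1/12; v2: center (11/36, 2/9), radius 1/90; v3: center (7/36, 1/4), radius 1/81; v4: center (2/9, 5/18), radius 1/81
Normal form of the second expression: v1: center (-1/2, 1/4), radius 1/12; v2: center (11/36, 2/9), radius 1/90; v3: center (7/36, 1/4), radius 1/81; v4: center (2/9, 5/18), radius 1/81
Same normal form: equal.


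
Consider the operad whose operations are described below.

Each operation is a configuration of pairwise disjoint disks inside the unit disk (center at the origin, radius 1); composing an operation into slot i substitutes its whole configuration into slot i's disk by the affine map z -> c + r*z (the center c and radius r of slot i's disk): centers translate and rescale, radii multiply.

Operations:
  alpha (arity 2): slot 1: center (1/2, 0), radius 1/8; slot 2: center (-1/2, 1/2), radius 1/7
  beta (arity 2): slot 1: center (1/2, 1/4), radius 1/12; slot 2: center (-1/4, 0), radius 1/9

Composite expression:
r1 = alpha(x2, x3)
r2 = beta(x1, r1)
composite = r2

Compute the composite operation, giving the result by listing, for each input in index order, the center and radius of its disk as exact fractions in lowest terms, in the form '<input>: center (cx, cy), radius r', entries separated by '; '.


x1: center (1/2, 1/4), radius 1/12; x2: center (-7/36, 0), radius 1/72; x3: center (-11/36, 1/18), radius 1/63

Below beta, radii multiply path by path; the x-disk centers shift.
x1 passes through 1 substitution, ending at center (1/2, 1/4), radius 1/12
x2 passes through 2 substitutions, ending at center (-7/36, 0), radius 1/72
x3 passes through 2 substitutions, ending at center (-11/36, 1/18), radius 1/63


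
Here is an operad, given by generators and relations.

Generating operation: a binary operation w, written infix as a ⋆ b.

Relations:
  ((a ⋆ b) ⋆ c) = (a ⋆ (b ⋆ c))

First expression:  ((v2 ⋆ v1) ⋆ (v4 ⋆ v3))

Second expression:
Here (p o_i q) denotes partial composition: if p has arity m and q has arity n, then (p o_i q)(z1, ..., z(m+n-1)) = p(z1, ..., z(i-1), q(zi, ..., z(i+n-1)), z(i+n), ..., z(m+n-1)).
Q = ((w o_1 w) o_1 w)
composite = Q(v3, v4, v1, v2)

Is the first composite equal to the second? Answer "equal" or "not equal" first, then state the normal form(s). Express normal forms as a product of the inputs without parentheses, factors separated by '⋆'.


The first expression reduces to v2 ⋆ v1 ⋆ v4 ⋆ v3
The second expression reduces to v3 ⋆ v4 ⋆ v1 ⋆ v2
Different reductions; not equal.

not equal; the first gives v2 ⋆ v1 ⋆ v4 ⋆ v3 and the second v3 ⋆ v4 ⋆ v1 ⋆ v2


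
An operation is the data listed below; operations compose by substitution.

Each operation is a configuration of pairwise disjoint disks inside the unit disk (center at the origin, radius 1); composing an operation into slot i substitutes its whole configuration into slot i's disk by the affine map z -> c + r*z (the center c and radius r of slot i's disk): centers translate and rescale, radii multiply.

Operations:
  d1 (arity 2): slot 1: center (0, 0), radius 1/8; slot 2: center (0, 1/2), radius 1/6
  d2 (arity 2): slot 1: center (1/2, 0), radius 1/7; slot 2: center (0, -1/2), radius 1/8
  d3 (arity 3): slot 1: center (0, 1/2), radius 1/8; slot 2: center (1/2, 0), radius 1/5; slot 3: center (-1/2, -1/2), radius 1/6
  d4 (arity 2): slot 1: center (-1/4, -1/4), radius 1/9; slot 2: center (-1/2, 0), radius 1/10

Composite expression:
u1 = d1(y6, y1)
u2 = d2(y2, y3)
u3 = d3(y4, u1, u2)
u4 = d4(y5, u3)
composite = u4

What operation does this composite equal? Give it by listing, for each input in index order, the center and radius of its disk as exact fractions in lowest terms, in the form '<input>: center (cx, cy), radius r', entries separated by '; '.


Each y-disk chains the slot maps above it in d4; radii multiply.
input y5: composing its 1 substitution step yields center (-1/4, -1/4), radius 1/9
input y4: composing its 2 substitution steps yields center (-1/2, 1/20), radius 1/80
input y6: composing its 3 substitution steps yields center (-9/20, 0), radius 1/400
input y1: composing its 3 substitution steps yields center (-9/20, 1/100), radius 1/300
input y2: composing its 3 substitution steps yields center (-13/24, -1/20), radius 1/420
input y3: composing its 3 substitution steps yields center (-11/20, -7/120), radius 1/480

y1: center (-9/20, 1/100), radius 1/300; y2: center (-13/24, -1/20), radius 1/420; y3: center (-11/20, -7/120), radius 1/480; y4: center (-1/2, 1/20), radius 1/80; y5: center (-1/4, -1/4), radius 1/9; y6: center (-9/20, 0), radius 1/400


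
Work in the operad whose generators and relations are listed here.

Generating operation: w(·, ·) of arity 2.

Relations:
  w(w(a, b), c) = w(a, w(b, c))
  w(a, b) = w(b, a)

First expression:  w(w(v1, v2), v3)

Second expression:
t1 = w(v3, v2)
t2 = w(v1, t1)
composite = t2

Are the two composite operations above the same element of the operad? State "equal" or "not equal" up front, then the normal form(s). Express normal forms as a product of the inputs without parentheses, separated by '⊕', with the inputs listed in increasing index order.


equal; both compose to v1 ⊕ v2 ⊕ v3

The first expression, normalized: v1 ⊕ v2 ⊕ v3
The second expression, normalized: v1 ⊕ v2 ⊕ v3
The normal forms match — equal.


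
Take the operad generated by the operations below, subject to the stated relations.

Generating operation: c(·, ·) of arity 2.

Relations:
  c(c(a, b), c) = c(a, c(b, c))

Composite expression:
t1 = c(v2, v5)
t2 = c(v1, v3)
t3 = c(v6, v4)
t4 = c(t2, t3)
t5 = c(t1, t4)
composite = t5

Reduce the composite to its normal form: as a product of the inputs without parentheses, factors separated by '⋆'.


v2 ⋆ v5 ⋆ v1 ⋆ v3 ⋆ v6 ⋆ v4

Under associativity of c, the answer is the v's in reading order.
c(v2, v5) reduces to v2 ⋆ v5
c(v1, v3) reduces to v1 ⋆ v3
c(v6, v4) reduces to v6 ⋆ v4
c(c(v1, v3), c(v6, v4)) reduces to v1 ⋆ v3 ⋆ v6 ⋆ v4
c(c(v2, v5), c(c(v1, v3), c(v6, v4))) reduces to v2 ⋆ v5 ⋆ v1 ⋆ v3 ⋆ v6 ⋆ v4


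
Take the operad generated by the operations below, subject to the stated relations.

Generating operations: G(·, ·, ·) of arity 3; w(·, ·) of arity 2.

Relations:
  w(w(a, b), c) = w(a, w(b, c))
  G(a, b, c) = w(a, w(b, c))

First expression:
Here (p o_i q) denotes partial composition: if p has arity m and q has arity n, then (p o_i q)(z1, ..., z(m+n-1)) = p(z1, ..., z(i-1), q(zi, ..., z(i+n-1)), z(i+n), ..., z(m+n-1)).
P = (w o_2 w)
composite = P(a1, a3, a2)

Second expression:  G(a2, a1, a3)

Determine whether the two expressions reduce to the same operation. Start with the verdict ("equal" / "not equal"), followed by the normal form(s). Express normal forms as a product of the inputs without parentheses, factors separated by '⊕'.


not equal; the first gives a1 ⊕ a3 ⊕ a2 and the second a2 ⊕ a1 ⊕ a3

The first composite normalizes to a1 ⊕ a3 ⊕ a2
The second composite normalizes to a2 ⊕ a1 ⊕ a3
The normal forms differ: not equal.


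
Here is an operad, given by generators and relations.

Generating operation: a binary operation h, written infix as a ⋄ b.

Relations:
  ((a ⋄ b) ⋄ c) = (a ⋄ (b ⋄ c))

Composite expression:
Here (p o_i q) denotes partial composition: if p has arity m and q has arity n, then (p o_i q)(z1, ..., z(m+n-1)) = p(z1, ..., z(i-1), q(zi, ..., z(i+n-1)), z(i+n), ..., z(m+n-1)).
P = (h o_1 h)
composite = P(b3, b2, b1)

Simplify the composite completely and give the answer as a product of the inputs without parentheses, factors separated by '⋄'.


b3 ⋄ b2 ⋄ b1

The h-tree's shape is irrelevant; the b-reading-order decides.
(b3 ⋄ b2) spells out as b3 ⋄ b2
((b3 ⋄ b2) ⋄ b1) spells out as b3 ⋄ b2 ⋄ b1


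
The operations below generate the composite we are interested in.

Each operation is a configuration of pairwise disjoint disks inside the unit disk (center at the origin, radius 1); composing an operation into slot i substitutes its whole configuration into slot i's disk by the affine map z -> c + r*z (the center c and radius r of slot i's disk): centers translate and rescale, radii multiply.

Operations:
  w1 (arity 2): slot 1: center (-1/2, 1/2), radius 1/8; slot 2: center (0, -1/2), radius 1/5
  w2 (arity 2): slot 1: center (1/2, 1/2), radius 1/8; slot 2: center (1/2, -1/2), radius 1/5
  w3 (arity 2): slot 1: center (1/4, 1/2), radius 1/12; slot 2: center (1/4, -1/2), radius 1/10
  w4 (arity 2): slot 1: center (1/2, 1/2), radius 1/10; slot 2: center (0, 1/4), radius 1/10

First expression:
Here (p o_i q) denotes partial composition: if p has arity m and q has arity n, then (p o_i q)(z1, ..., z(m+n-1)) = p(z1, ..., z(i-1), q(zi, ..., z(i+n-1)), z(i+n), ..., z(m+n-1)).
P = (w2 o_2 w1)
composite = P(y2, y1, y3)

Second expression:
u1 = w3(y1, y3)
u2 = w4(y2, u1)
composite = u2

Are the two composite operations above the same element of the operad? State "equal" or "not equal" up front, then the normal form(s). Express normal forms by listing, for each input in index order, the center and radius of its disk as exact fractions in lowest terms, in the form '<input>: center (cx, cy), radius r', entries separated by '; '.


not equal; first: y1: center (2/5, -2/5), radius 1/40; y2: center (1/2, 1/2), radius 1/8; y3: center (1/2, -3/5), radius 1/25; second: y1: center (1/40, 3/10), radius 1/120; y2: center (1/2, 1/2), radius 1/10; y3: center (1/40, 1/5), radius 1/100

Normal form of the first expression: y1: center (2/5, -2/5), radius 1/40; y2: center (1/2, 1/2), radius 1/8; y3: center (1/2, -3/5), radius 1/25
Normal form of the second expression: y1: center (1/40, 3/10), radius 1/120; y2: center (1/2, 1/2), radius 1/10; y3: center (1/40, 1/5), radius 1/100
Distinct normal forms: not equal.
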